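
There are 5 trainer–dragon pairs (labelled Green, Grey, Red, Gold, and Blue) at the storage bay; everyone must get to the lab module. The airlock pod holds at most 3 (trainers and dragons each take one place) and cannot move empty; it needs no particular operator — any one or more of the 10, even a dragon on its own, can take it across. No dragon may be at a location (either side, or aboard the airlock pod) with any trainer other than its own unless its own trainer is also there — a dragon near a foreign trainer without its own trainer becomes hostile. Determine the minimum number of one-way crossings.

Counting alone: each trip to the lab module takes at most 3 across and each return brings at least 1 back, so after t trips out (and t−1 returns) at most 3t − (t−1) of the 10 are across; that first reaches 10 at t = 5, so at least 9 crossings are needed.
The safety rule pushes this higher. Following every safe sequence of crossings, the most of the 10 that can be at the lab module as the airlock pod arrives there on crossing 9 is 9 — never all 10.
So no plan with fewer than 11 crossings exists, and this one achieves 11:
1. dragon Green and trainer Green cross → the lab module.
2. trainer Green crosses ← the storage bay.
3. dragon Gold, dragon Grey, and dragon Red cross → the lab module.
4. dragon Green crosses ← the storage bay.
5. trainer Gold, trainer Grey, and trainer Red cross → the lab module.
6. dragon Grey and trainer Grey cross ← the storage bay.
7. trainer Blue, trainer Green, and trainer Grey cross → the lab module.
8. dragon Red crosses ← the storage bay.
9. dragon Green and dragon Grey cross → the lab module.
10. dragon Green crosses ← the storage bay.
11. dragon Blue, dragon Green, and dragon Red cross → the lab module.

11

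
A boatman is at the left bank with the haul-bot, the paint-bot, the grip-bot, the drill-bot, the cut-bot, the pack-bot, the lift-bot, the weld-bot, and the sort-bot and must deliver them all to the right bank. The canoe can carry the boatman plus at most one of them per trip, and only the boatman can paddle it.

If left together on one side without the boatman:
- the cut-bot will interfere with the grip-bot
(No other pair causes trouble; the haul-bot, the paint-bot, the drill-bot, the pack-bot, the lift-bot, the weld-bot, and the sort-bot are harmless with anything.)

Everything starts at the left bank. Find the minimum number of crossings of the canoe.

Counting alone: the boatman can take at most 1 across per trip to the right bank, so moving all 9 needs at least 9 loaded trips out, with a return between consecutive ones — at least 17 crossings.
The plan below uses exactly 17 crossings, so it is optimal:
1. Boatman goes to the right bank with the grip-bot.
2. Boatman goes back to the left bank alone.
3. Boatman goes to the right bank with the haul-bot.
4. Boatman goes back to the left bank alone.
5. Boatman goes to the right bank with the paint-bot.
6. Boatman goes back to the left bank alone.
7. Boatman goes to the right bank with the drill-bot.
8. Boatman goes back to the left bank alone.
9. Boatman goes to the right bank with the pack-bot.
10. Boatman goes back to the left bank alone.
11. Boatman goes to the right bank with the lift-bot.
12. Boatman goes back to the left bank alone.
13. Boatman goes to the right bank with the weld-bot.
14. Boatman goes back to the left bank alone.
15. Boatman goes to the right bank with the sort-bot.
16. Boatman goes back to the left bank alone.
17. Boatman goes to the right bank with the cut-bot.

17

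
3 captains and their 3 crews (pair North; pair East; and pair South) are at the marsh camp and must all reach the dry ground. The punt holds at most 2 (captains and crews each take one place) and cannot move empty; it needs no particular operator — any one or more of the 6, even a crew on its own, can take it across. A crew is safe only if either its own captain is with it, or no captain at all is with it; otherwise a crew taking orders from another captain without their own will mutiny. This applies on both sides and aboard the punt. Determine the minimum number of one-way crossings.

Counting alone: each trip to the dry ground takes at most 2 across and each return brings at least 1 back, so after t trips out (and t−1 returns) at most 2t − (t−1) of the 6 are across; that first reaches 6 at t = 5, so at least 9 crossings are needed.
The safety rule pushes this higher. Following every safe sequence of crossings, the most of the 6 that can be at the dry ground as the punt arrives there on crossing 9 is 5 — never all 6.
So no plan with fewer than 11 crossings exists, and this one achieves 11:
1. captain North and crew North cross → the dry ground.
2. captain North crosses ← the marsh camp.
3. crew East and crew South cross → the dry ground.
4. crew North crosses ← the marsh camp.
5. captain East and captain South cross → the dry ground.
6. captain East and crew East cross ← the marsh camp.
7. captain East and captain North cross → the dry ground.
8. crew South crosses ← the marsh camp.
9. crew East and crew North cross → the dry ground.
10. captain South crosses ← the marsh camp.
11. captain South and crew South cross → the dry ground.

11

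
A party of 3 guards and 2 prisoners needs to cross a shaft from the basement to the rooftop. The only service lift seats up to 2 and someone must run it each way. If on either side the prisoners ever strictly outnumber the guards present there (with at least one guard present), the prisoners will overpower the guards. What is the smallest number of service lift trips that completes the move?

7

Counting alone: each trip to the rooftop takes at most 2 across and each return brings at least 1 back, so after t trips out (and t−1 returns) at most 2t − (t−1) of the 5 are across; that first reaches 5 at t = 4, so at least 7 crossings are needed.
The plan below uses exactly 7 crossings, so it is optimal:
1. 2 prisoners → the rooftop.  (the basement: 3G 0P; the rooftop: 0G 2P)
2. 1 prisoner ← the basement.  (the basement: 3G 1P; the rooftop: 0G 1P)
3. 2 guards → the rooftop.  (the basement: 1G 1P; the rooftop: 2G 1P)
4. 1 guard ← the basement.  (the basement: 2G 1P; the rooftop: 1G 1P)
5. 1 guard and 1 prisoner → the rooftop.  (the basement: 1G 0P; the rooftop: 2G 2P)
6. 1 prisoner ← the basement.  (the basement: 1G 1P; the rooftop: 2G 1P)
7. 1 guard and 1 prisoner → the rooftop.  (the basement: 0G 0P; the rooftop: 3G 2P)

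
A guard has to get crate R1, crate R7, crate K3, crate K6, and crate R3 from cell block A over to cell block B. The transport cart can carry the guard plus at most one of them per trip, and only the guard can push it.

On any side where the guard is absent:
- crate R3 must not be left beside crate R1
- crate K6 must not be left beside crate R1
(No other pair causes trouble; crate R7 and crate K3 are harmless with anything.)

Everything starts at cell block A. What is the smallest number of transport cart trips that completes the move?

Counting alone: the guard can take at most 1 across per trip to cell block B, so moving all 5 needs at least 5 loaded trips out, with a return between consecutive ones — at least 9 crossings.
The safety rule pushes this higher. Following every safe sequence of crossings, the most of the 5 that can be at cell block B as the transport cart arrives there on crossing 9 is 4 — never all 5.
So no plan with fewer than 11 crossings exists, and this one achieves 11:
1. Guard goes to cell block B with crate R1.
2. Guard goes back to cell block A alone.
3. Guard goes to cell block B with crate R7.
4. Guard goes back to cell block A alone.
5. Guard goes to cell block B with crate K3.
6. Guard goes back to cell block A alone.
7. Guard goes to cell block B with crate K6.
8. Guard goes back to cell block A with crate R1.
9. Guard goes to cell block B with crate R3.
10. Guard goes back to cell block A alone.
11. Guard goes to cell block B with crate R1.

11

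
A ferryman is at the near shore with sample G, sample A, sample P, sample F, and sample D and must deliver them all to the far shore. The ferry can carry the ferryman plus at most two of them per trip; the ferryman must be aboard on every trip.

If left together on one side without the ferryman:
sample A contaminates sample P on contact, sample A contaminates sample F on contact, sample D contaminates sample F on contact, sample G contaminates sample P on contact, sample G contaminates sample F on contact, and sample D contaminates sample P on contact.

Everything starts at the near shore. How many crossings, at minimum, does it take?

Counting alone: the ferryman can take at most 2 across per trip to the far shore, so moving all 5 needs at least 3 loaded trips out, with a return between consecutive ones — at least 5 crossings.
The safety rule pushes this higher. Following every safe sequence of crossings, the most of the 5 that can be at the far shore as the ferry arrives there on crossing 5 is 4 — never all 5.
So no plan with fewer than 7 crossings exists, and this one achieves 7:
1. Ferryman goes to the far shore with sample F and sample P.
2. Ferryman goes back to the near shore alone.
3. Ferryman goes to the far shore with sample G.
4. Ferryman goes back to the near shore with sample F and sample P.
5. Ferryman goes to the far shore with sample A and sample D.
6. Ferryman goes back to the near shore alone.
7. Ferryman goes to the far shore with sample F and sample P.

7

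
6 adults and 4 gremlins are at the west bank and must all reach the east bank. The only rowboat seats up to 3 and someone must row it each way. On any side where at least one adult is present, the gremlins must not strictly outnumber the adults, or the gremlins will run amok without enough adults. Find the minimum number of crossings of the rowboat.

Counting alone: each trip to the east bank takes at most 3 across and each return brings at least 1 back, so after t trips out (and t−1 returns) at most 3t − (t−1) of the 10 are across; that first reaches 10 at t = 5, so at least 9 crossings are needed.
The plan below uses exactly 9 crossings, so it is optimal:
1. 2 gremlins → the east bank.  (the west bank: 6A 2G; the east bank: 0A 2G)
2. 1 gremlin ← the west bank.  (the west bank: 6A 3G; the east bank: 0A 1G)
3. 3 gremlins → the east bank.  (the west bank: 6A 0G; the east bank: 0A 4G)
4. 1 gremlin ← the west bank.  (the west bank: 6A 1G; the east bank: 0A 3G)
5. 3 adults → the east bank.  (the west bank: 3A 1G; the east bank: 3A 3G)
6. 1 gremlin ← the west bank.  (the west bank: 3A 2G; the east bank: 3A 2G)
7. 1 adult and 2 gremlins → the east bank.  (the west bank: 2A 0G; the east bank: 4A 4G)
8. 1 gremlin ← the west bank.  (the west bank: 2A 1G; the east bank: 4A 3G)
9. 2 adults and 1 gremlin → the east bank.  (the west bank: 0A 0G; the east bank: 6A 4G)

9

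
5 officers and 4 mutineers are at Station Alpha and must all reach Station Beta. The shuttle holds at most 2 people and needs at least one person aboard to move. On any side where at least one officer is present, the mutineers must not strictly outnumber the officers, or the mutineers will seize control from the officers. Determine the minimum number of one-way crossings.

15

Counting alone: each trip to Station Beta takes at most 2 across and each return brings at least 1 back, so after t trips out (and t−1 returns) at most 2t − (t−1) of the 9 are across; that first reaches 9 at t = 8, so at least 15 crossings are needed.
The plan below uses exactly 15 crossings, so it is optimal:
1. 2 mutineers → Station Beta.  (Station Alpha: 5O 2M; Station Beta: 0O 2M)
2. 1 mutineer ← Station Alpha.  (Station Alpha: 5O 3M; Station Beta: 0O 1M)
3. 2 mutineers → Station Beta.  (Station Alpha: 5O 1M; Station Beta: 0O 3M)
4. 1 mutineer ← Station Alpha.  (Station Alpha: 5O 2M; Station Beta: 0O 2M)
5. 2 officers → Station Beta.  (Station Alpha: 3O 2M; Station Beta: 2O 2M)
6. 1 mutineer ← Station Alpha.  (Station Alpha: 3O 3M; Station Beta: 2O 1M)
7. 1 officer and 1 mutineer → Station Beta.  (Station Alpha: 2O 2M; Station Beta: 3O 2M)
8. 1 officer ← Station Alpha.  (Station Alpha: 3O 2M; Station Beta: 2O 2M)
9. 1 officer and 1 mutineer → Station Beta.  (Station Alpha: 2O 1M; Station Beta: 3O 3M)
10. 1 mutineer ← Station Alpha.  (Station Alpha: 2O 2M; Station Beta: 3O 2M)
11. 1 officer and 1 mutineer → Station Beta.  (Station Alpha: 1O 1M; Station Beta: 4O 3M)
12. 1 officer ← Station Alpha.  (Station Alpha: 2O 1M; Station Beta: 3O 3M)
13. 1 officer and 1 mutineer → Station Beta.  (Station Alpha: 1O 0M; Station Beta: 4O 4M)
14. 1 mutineer ← Station Alpha.  (Station Alpha: 1O 1M; Station Beta: 4O 3M)
15. 1 officer and 1 mutineer → Station Beta.  (Station Alpha: 0O 0M; Station Beta: 5O 4M)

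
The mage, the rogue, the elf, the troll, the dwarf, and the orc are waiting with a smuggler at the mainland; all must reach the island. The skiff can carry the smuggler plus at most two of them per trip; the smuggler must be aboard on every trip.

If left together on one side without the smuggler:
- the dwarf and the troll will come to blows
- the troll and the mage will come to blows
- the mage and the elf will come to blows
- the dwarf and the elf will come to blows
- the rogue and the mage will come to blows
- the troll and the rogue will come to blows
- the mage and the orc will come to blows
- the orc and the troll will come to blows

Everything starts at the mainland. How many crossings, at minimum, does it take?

impossible

Whatever the first load, the items left behind include a forbidden pair without the smuggler. No opening move is safe, so no plan exists.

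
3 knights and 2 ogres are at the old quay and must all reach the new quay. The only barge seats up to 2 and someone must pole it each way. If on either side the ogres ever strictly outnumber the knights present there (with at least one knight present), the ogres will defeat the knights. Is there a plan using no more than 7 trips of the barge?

Yes — this plan uses 7 crossings (≤ 7):
1. 2 ogres → the new quay.  (the old quay: 3K 0O; the new quay: 0K 2O)
2. 1 ogre ← the old quay.  (the old quay: 3K 1O; the new quay: 0K 1O)
3. 2 knights → the new quay.  (the old quay: 1K 1O; the new quay: 2K 1O)
4. 1 knight ← the old quay.  (the old quay: 2K 1O; the new quay: 1K 1O)
5. 1 knight and 1 ogre → the new quay.  (the old quay: 1K 0O; the new quay: 2K 2O)
6. 1 ogre ← the old quay.  (the old quay: 1K 1O; the new quay: 2K 1O)
7. 1 knight and 1 ogre → the new quay.  (the old quay: 0K 0O; the new quay: 3K 2O)

Yes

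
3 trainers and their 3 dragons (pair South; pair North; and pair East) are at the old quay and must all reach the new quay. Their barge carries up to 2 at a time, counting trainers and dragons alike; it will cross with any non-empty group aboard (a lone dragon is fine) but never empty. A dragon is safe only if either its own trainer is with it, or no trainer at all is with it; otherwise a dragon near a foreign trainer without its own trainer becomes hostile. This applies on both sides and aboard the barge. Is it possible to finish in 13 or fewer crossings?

Yes — this plan uses 11 crossings (≤ 13):
1. dragon South and trainer South cross → the new quay.
2. trainer South crosses ← the old quay.
3. dragon East and dragon North cross → the new quay.
4. dragon South crosses ← the old quay.
5. trainer East and trainer North cross → the new quay.
6. dragon North and trainer North cross ← the old quay.
7. trainer North and trainer South cross → the new quay.
8. dragon East crosses ← the old quay.
9. dragon North and dragon South cross → the new quay.
10. trainer East crosses ← the old quay.
11. dragon East and trainer East cross → the new quay.

Yes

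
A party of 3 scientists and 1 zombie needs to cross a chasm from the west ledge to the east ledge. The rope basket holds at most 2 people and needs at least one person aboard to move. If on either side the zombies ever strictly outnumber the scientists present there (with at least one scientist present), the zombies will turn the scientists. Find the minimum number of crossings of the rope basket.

Counting alone: each trip to the east ledge takes at most 2 across and each return brings at least 1 back, so after t trips out (and t−1 returns) at most 2t − (t−1) of the 4 are across; that first reaches 4 at t = 3, so at least 5 crossings are needed.
The plan below uses exactly 5 crossings, so it is optimal:
1. 1 scientist and 1 zombie → the east ledge.  (the west ledge: 2S 0Z; the east ledge: 1S 1Z)
2. 1 zombie ← the west ledge.  (the west ledge: 2S 1Z; the east ledge: 1S 0Z)
3. 1 scientist and 1 zombie → the east ledge.  (the west ledge: 1S 0Z; the east ledge: 2S 1Z)
4. 1 zombie ← the west ledge.  (the west ledge: 1S 1Z; the east ledge: 2S 0Z)
5. 1 scientist and 1 zombie → the east ledge.  (the west ledge: 0S 0Z; the east ledge: 3S 1Z)

5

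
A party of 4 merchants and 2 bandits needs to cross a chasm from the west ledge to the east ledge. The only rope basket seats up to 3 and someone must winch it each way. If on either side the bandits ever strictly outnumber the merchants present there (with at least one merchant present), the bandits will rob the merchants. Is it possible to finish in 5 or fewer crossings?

Yes

Yes — this plan uses 5 crossings (≤ 5):
1. 2 bandits → the east ledge.  (the west ledge: 4M 0B; the east ledge: 0M 2B)
2. 1 bandit ← the west ledge.  (the west ledge: 4M 1B; the east ledge: 0M 1B)
3. 2 merchants and 1 bandit → the east ledge.  (the west ledge: 2M 0B; the east ledge: 2M 2B)
4. 1 bandit ← the west ledge.  (the west ledge: 2M 1B; the east ledge: 2M 1B)
5. 2 merchants and 1 bandit → the east ledge.  (the west ledge: 0M 0B; the east ledge: 4M 2B)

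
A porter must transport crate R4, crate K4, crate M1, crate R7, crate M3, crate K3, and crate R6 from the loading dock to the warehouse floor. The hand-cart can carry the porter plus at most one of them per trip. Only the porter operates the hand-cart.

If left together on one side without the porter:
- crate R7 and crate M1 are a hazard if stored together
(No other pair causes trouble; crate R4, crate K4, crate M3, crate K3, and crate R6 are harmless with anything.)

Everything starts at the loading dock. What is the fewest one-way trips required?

13

Counting alone: the porter can take at most 1 across per trip to the warehouse floor, so moving all 7 needs at least 7 loaded trips out, with a return between consecutive ones — at least 13 crossings.
The plan below uses exactly 13 crossings, so it is optimal:
1. Porter goes to the warehouse floor with crate M1.  [the loading dock: crate K3, crate K4, crate M3, crate R4, crate R6, crate R7 | the warehouse floor: crate M1]
2. Porter goes back to the loading dock alone.  [the loading dock: crate K3, crate K4, crate M3, crate R4, crate R6, crate R7 | the warehouse floor: crate M1]
3. Porter goes to the warehouse floor with crate R4.  [the loading dock: crate K3, crate K4, crate M3, crate R6, crate R7 | the warehouse floor: crate M1, crate R4]
4. Porter goes back to the loading dock alone.  [the loading dock: crate K3, crate K4, crate M3, crate R6, crate R7 | the warehouse floor: crate M1, crate R4]
5. Porter goes to the warehouse floor with crate K4.  [the loading dock: crate K3, crate M3, crate R6, crate R7 | the warehouse floor: crate K4, crate M1, crate R4]
6. Porter goes back to the loading dock alone.  [the loading dock: crate K3, crate M3, crate R6, crate R7 | the warehouse floor: crate K4, crate M1, crate R4]
7. Porter goes to the warehouse floor with crate M3.  [the loading dock: crate K3, crate R6, crate R7 | the warehouse floor: crate K4, crate M1, crate M3, crate R4]
8. Porter goes back to the loading dock alone.  [the loading dock: crate K3, crate R6, crate R7 | the warehouse floor: crate K4, crate M1, crate M3, crate R4]
9. Porter goes to the warehouse floor with crate K3.  [the loading dock: crate R6, crate R7 | the warehouse floor: crate K3, crate K4, crate M1, crate M3, crate R4]
10. Porter goes back to the loading dock alone.  [the loading dock: crate R6, crate R7 | the warehouse floor: crate K3, crate K4, crate M1, crate M3, crate R4]
11. Porter goes to the warehouse floor with crate R6.  [the loading dock: crate R7 | the warehouse floor: crate K3, crate K4, crate M1, crate M3, crate R4, crate R6]
12. Porter goes back to the loading dock alone.  [the loading dock: crate R7 | the warehouse floor: crate K3, crate K4, crate M1, crate M3, crate R4, crate R6]
13. Porter goes to the warehouse floor with crate R7.  [the loading dock: — | the warehouse floor: crate K3, crate K4, crate M1, crate M3, crate R4, crate R6, crate R7]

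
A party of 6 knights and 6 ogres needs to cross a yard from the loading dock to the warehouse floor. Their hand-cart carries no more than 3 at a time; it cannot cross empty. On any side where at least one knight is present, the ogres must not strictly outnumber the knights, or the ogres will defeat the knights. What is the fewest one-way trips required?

impossible

Following every safe sequence of crossings from the start, the most of the 12 that can be at the warehouse floor as the hand-cart arrives there on crossings 1, 3, 5 is 3, 5, 6 respectively; the best ever achieved is 6 of 12.
From crossing 7 on, no configuration arises that was not already reachable earlier: only 17 distinct safe configurations (who is on which side, and where the hand-cart is) can ever be reached, none of them has everyone across, and every continuation just revisits them. They are: 0 knights + 0 ogres across (hand-cart back at the start); 0 knights + 1 ogre across (hand-cart there); 0 knights + 1 ogre across (hand-cart back at the start); 0 knights + 2 ogres across (hand-cart there); 0 knights + 2 ogres across (hand-cart back at the start); 0 knights + 3 ogres across (hand-cart there); 0 knights + 3 ogres across (hand-cart back at the start); 0 knights + 4 ogres across (hand-cart there); 0 knights + 4 ogres across (hand-cart back at the start); 0 knights + 5 ogres across (hand-cart there); 0 knights + 5 ogres across (hand-cart back at the start); 0 knights + 6 ogres across (hand-cart there); 1 knight + 1 ogre across (hand-cart there); 1 knight + 1 ogre across (hand-cart back at the start); 2 knights + 2 ogres across (hand-cart there); 2 knights + 2 ogres across (hand-cart back at the start); 3 knights + 3 ogres across (hand-cart there). So no valid plan exists.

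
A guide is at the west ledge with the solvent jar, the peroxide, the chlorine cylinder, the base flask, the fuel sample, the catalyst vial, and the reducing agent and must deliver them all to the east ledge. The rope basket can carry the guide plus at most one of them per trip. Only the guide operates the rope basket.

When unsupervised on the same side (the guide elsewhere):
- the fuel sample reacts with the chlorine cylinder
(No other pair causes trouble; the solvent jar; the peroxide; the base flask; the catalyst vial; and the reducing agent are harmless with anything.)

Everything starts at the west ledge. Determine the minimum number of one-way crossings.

13

Counting alone: the guide can take at most 1 across per trip to the east ledge, so moving all 7 needs at least 7 loaded trips out, with a return between consecutive ones — at least 13 crossings.
The plan below uses exactly 13 crossings, so it is optimal:
1. Guide goes to the east ledge with the chlorine cylinder.
2. Guide goes back to the west ledge alone.
3. Guide goes to the east ledge with the solvent jar.
4. Guide goes back to the west ledge alone.
5. Guide goes to the east ledge with the peroxide.
6. Guide goes back to the west ledge alone.
7. Guide goes to the east ledge with the base flask.
8. Guide goes back to the west ledge alone.
9. Guide goes to the east ledge with the catalyst vial.
10. Guide goes back to the west ledge alone.
11. Guide goes to the east ledge with the reducing agent.
12. Guide goes back to the west ledge alone.
13. Guide goes to the east ledge with the fuel sample.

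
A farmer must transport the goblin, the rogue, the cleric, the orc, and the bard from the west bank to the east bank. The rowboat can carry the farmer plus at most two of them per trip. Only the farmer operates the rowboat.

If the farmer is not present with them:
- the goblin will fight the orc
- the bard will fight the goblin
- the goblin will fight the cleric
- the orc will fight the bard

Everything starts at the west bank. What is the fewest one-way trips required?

Counting alone: the farmer can take at most 2 across per trip to the east bank, so moving all 5 needs at least 3 loaded trips out, with a return between consecutive ones — at least 5 crossings.
The safety rule pushes this higher. Following every safe sequence of crossings, the most of the 5 that can be at the east bank as the rowboat arrives there on crossing 5 is 4 — never all 5.
So no plan with fewer than 7 crossings exists, and this one achieves 7:
1. Farmer goes to the east bank with the goblin and the orc.
2. Farmer goes back to the west bank with the goblin.
3. Farmer goes to the east bank with the goblin and the rogue.
4. Farmer goes back to the west bank with the goblin.
5. Farmer goes to the east bank with the cleric and the goblin.
6. Farmer goes back to the west bank with the goblin.
7. Farmer goes to the east bank with the bard and the goblin.

7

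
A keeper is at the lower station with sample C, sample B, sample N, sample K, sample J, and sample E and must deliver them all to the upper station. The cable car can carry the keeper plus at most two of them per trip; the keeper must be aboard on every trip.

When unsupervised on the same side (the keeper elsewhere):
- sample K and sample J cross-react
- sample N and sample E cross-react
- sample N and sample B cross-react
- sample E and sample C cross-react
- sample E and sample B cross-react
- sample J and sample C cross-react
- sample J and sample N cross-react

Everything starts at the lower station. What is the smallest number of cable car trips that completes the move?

impossible

Whatever the first load, the items left behind include a forbidden pair without the keeper. No opening move is safe, so no plan exists.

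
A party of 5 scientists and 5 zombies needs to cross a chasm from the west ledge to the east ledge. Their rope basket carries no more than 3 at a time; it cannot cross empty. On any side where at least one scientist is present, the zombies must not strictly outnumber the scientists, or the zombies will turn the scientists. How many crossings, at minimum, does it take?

Counting alone: each trip to the east ledge takes at most 3 across and each return brings at least 1 back, so after t trips out (and t−1 returns) at most 3t − (t−1) of the 10 are across; that first reaches 10 at t = 5, so at least 9 crossings are needed.
The safety rule pushes this higher. Following every safe sequence of crossings, the most of the 10 that can be at the east ledge as the rope basket arrives there on crossing 9 is 9 — never all 10.
So no plan with fewer than 11 crossings exists, and this one achieves 11:
1. 2 zombies → the east ledge.  (the west ledge: 5S 3Z; the east ledge: 0S 2Z)
2. 1 zombie ← the west ledge.  (the west ledge: 5S 4Z; the east ledge: 0S 1Z)
3. 3 zombies → the east ledge.  (the west ledge: 5S 1Z; the east ledge: 0S 4Z)
4. 1 zombie ← the west ledge.  (the west ledge: 5S 2Z; the east ledge: 0S 3Z)
5. 3 scientists → the east ledge.  (the west ledge: 2S 2Z; the east ledge: 3S 3Z)
6. 1 scientist and 1 zombie ← the west ledge.  (the west ledge: 3S 3Z; the east ledge: 2S 2Z)
7. 3 scientists → the east ledge.  (the west ledge: 0S 3Z; the east ledge: 5S 2Z)
8. 1 zombie ← the west ledge.  (the west ledge: 0S 4Z; the east ledge: 5S 1Z)
9. 2 zombies → the east ledge.  (the west ledge: 0S 2Z; the east ledge: 5S 3Z)
10. 1 zombie ← the west ledge.  (the west ledge: 0S 3Z; the east ledge: 5S 2Z)
11. 3 zombies → the east ledge.  (the west ledge: 0S 0Z; the east ledge: 5S 5Z)

11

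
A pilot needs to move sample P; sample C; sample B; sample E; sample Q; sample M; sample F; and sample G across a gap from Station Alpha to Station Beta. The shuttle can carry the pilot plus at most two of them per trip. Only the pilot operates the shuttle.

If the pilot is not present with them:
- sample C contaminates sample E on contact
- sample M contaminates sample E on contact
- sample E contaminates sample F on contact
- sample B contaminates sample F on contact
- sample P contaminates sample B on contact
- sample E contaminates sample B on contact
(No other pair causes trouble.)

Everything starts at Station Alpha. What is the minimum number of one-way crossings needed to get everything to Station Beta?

Counting alone: the pilot can take at most 2 across per trip to Station Beta, so moving all 8 needs at least 4 loaded trips out, with a return between consecutive ones — at least 7 crossings.
The safety rule pushes this higher. Following every safe sequence of crossings, the most of the 8 that can be at Station Beta as the shuttle arrives there on crossings 7, 9, 11 is 5, 6, 7 respectively — never all 8.
So no plan with fewer than 13 crossings exists, and this one achieves 13:
1. Pilot goes to Station Beta with sample B and sample E.
2. Pilot goes back to Station Alpha with sample B.
3. Pilot goes to Station Beta with sample B and sample P.
4. Pilot goes back to Station Alpha with sample B.
5. Pilot goes to Station Beta with sample C and sample F.
6. Pilot goes back to Station Alpha with sample E.
7. Pilot goes to Station Beta with sample B and sample M.
8. Pilot goes back to Station Alpha with sample B.
9. Pilot goes to Station Beta with sample B and sample Q.
10. Pilot goes back to Station Alpha with sample B.
11. Pilot goes to Station Beta with sample B and sample G.
12. Pilot goes back to Station Alpha with sample B.
13. Pilot goes to Station Beta with sample B and sample E.

13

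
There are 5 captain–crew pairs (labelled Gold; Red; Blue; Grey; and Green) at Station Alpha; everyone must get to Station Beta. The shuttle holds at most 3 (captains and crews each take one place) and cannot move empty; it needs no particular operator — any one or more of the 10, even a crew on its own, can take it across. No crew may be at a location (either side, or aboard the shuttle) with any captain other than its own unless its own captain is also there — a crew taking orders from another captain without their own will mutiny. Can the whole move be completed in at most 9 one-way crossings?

Counting alone: each trip to Station Beta takes at most 3 across and each return brings at least 1 back, so after t trips out (and t−1 returns) at most 3t − (t−1) of the 10 are across; that first reaches 10 at t = 5, so at least 9 crossings are needed.
The safety rule pushes this higher. Following every safe sequence of crossings, the most of the 10 that can be at Station Beta as the shuttle arrives there on crossing 9 is 9 — never all 10.
So the move cannot be finished within 9 crossings. (The shortest complete plan takes 11:)
1. captain Gold and crew Gold cross → Station Beta.
2. captain Gold crosses ← Station Alpha.
3. crew Blue, crew Grey, and crew Red cross → Station Beta.
4. crew Gold crosses ← Station Alpha.
5. captain Blue, captain Grey, and captain Red cross → Station Beta.
6. captain Red and crew Red cross ← Station Alpha.
7. captain Gold, captain Green, and captain Red cross → Station Beta.
8. crew Blue crosses ← Station Alpha.
9. crew Gold and crew Red cross → Station Beta.
10. crew Gold crosses ← Station Alpha.
11. crew Blue, crew Gold, and crew Green cross → Station Beta.

No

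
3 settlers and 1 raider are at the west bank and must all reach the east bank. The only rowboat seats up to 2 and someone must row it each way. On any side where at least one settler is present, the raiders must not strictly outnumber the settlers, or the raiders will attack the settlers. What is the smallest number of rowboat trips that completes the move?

Counting alone: each trip to the east bank takes at most 2 across and each return brings at least 1 back, so after t trips out (and t−1 returns) at most 2t − (t−1) of the 4 are across; that first reaches 4 at t = 3, so at least 5 crossings are needed.
The plan below uses exactly 5 crossings, so it is optimal:
1. 1 settler and 1 raider → the east bank.  (the west bank: 2S 0R; the east bank: 1S 1R)
2. 1 raider ← the west bank.  (the west bank: 2S 1R; the east bank: 1S 0R)
3. 1 settler and 1 raider → the east bank.  (the west bank: 1S 0R; the east bank: 2S 1R)
4. 1 raider ← the west bank.  (the west bank: 1S 1R; the east bank: 2S 0R)
5. 1 settler and 1 raider → the east bank.  (the west bank: 0S 0R; the east bank: 3S 1R)

5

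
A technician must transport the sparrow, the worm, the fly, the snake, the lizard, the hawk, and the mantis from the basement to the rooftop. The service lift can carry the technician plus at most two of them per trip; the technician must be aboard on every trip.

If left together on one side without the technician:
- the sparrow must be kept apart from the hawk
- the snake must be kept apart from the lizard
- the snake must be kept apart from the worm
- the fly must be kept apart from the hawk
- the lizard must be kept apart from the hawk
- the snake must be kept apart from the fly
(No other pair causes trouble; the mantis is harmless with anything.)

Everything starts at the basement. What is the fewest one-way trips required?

Counting alone: the technician can take at most 2 across per trip to the rooftop, so moving all 7 needs at least 4 loaded trips out, with a return between consecutive ones — at least 7 crossings.
The safety rule pushes this higher. Following every safe sequence of crossings, the most of the 7 that can be at the rooftop as the service lift arrives there on crossing 7 is 6 — never all 7.
So no plan with fewer than 9 crossings exists, and this one achieves 9:
1. Technician goes to the rooftop with the hawk and the snake.
2. Technician goes back to the basement alone.
3. Technician goes to the rooftop with the sparrow.
4. Technician goes back to the basement with the hawk.
5. Technician goes to the rooftop with the fly and the lizard.
6. Technician goes back to the basement with the snake.
7. Technician goes to the rooftop with the mantis and the worm.
8. Technician goes back to the basement alone.
9. Technician goes to the rooftop with the hawk and the snake.

9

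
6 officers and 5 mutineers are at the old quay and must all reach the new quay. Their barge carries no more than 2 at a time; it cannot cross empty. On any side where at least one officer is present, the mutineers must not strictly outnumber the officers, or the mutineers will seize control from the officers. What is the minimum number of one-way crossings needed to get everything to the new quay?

Counting alone: each trip to the new quay takes at most 2 across and each return brings at least 1 back, so after t trips out (and t−1 returns) at most 2t − (t−1) of the 11 are across; that first reaches 11 at t = 10, so at least 19 crossings are needed.
The plan below uses exactly 19 crossings, so it is optimal:
1. 2 mutineers → the new quay.  (the old quay: 6O 3M; the new quay: 0O 2M)
2. 1 mutineer ← the old quay.  (the old quay: 6O 4M; the new quay: 0O 1M)
3. 2 mutineers → the new quay.  (the old quay: 6O 2M; the new quay: 0O 3M)
4. 1 mutineer ← the old quay.  (the old quay: 6O 3M; the new quay: 0O 2M)
5. 2 officers → the new quay.  (the old quay: 4O 3M; the new quay: 2O 2M)
6. 1 mutineer ← the old quay.  (the old quay: 4O 4M; the new quay: 2O 1M)
7. 1 officer and 1 mutineer → the new quay.  (the old quay: 3O 3M; the new quay: 3O 2M)
8. 1 officer ← the old quay.  (the old quay: 4O 3M; the new quay: 2O 2M)
9. 1 officer and 1 mutineer → the new quay.  (the old quay: 3O 2M; the new quay: 3O 3M)
10. 1 mutineer ← the old quay.  (the old quay: 3O 3M; the new quay: 3O 2M)
11. 1 officer and 1 mutineer → the new quay.  (the old quay: 2O 2M; the new quay: 4O 3M)
12. 1 officer ← the old quay.  (the old quay: 3O 2M; the new quay: 3O 3M)
13. 1 officer and 1 mutineer → the new quay.  (the old quay: 2O 1M; the new quay: 4O 4M)
14. 1 mutineer ← the old quay.  (the old quay: 2O 2M; the new quay: 4O 3M)
15. 1 officer and 1 mutineer → the new quay.  (the old quay: 1O 1M; the new quay: 5O 4M)
16. 1 officer ← the old quay.  (the old quay: 2O 1M; the new quay: 4O 4M)
17. 1 officer and 1 mutineer → the new quay.  (the old quay: 1O 0M; the new quay: 5O 5M)
18. 1 mutineer ← the old quay.  (the old quay: 1O 1M; the new quay: 5O 4M)
19. 1 officer and 1 mutineer → the new quay.  (the old quay: 0O 0M; the new quay: 6O 5M)

19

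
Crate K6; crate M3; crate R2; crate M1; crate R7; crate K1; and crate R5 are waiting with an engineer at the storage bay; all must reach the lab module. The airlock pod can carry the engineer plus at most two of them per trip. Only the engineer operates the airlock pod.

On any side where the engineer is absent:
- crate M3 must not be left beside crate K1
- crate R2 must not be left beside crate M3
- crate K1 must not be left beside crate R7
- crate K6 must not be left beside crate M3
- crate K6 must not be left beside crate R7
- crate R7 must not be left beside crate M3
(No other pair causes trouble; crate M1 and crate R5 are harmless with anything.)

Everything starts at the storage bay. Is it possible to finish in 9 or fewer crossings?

No

Counting alone: the engineer can take at most 2 across per trip to the lab module, so moving all 7 needs at least 4 loaded trips out, with a return between consecutive ones — at least 7 crossings.
The safety rule pushes this higher. Following every safe sequence of crossings, the most of the 7 that can be at the lab module as the airlock pod arrives there on crossings 7, 9 is 5, 6 respectively — never all 7.
So the move cannot be finished within 9 crossings. (The shortest complete plan takes 11:)
1. Engineer goes to the lab module with crate M3 and crate R7.  [the storage bay: crate K1, crate K6, crate M1, crate R2, crate R5 | the lab module: crate M3, crate R7]
2. Engineer goes back to the storage bay with crate M3.  [the storage bay: crate K1, crate K6, crate M1, crate M3, crate R2, crate R5 | the lab module: crate R7]
3. Engineer goes to the lab module with crate M3 and crate R2.  [the storage bay: crate K1, crate K6, crate M1, crate R5 | the lab module: crate M3, crate R2, crate R7]
4. Engineer goes back to the storage bay with crate M3.  [the storage bay: crate K1, crate K6, crate M1, crate M3, crate R5 | the lab module: crate R2, crate R7]
5. Engineer goes to the lab module with crate K1 and crate K6.  [the storage bay: crate M1, crate M3, crate R5 | the lab module: crate K1, crate K6, crate R2, crate R7]
6. Engineer goes back to the storage bay with crate R7.  [the storage bay: crate M1, crate M3, crate R5, crate R7 | the lab module: crate K1, crate K6, crate R2]
7. Engineer goes to the lab module with crate M1 and crate M3.  [the storage bay: crate R5, crate R7 | the lab module: crate K1, crate K6, crate M1, crate M3, crate R2]
8. Engineer goes back to the storage bay with crate M3.  [the storage bay: crate M3, crate R5, crate R7 | the lab module: crate K1, crate K6, crate M1, crate R2]
9. Engineer goes to the lab module with crate M3 and crate R5.  [the storage bay: crate R7 | the lab module: crate K1, crate K6, crate M1, crate M3, crate R2, crate R5]
10. Engineer goes back to the storage bay with crate M3.  [the storage bay: crate M3, crate R7 | the lab module: crate K1, crate K6, crate M1, crate R2, crate R5]
11. Engineer goes to the lab module with crate M3 and crate R7.  [the storage bay: — | the lab module: crate K1, crate K6, crate M1, crate M3, crate R2, crate R5, crate R7]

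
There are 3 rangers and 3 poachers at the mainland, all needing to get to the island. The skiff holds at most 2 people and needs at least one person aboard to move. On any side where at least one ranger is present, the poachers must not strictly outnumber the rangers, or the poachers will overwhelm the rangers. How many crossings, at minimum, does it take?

11

Counting alone: each trip to the island takes at most 2 across and each return brings at least 1 back, so after t trips out (and t−1 returns) at most 2t − (t−1) of the 6 are across; that first reaches 6 at t = 5, so at least 9 crossings are needed.
The safety rule pushes this higher. Following every safe sequence of crossings, the most of the 6 that can be at the island as the skiff arrives there on crossing 9 is 5 — never all 6.
So no plan with fewer than 11 crossings exists, and this one achieves 11:
1. 2 poachers → the island.  (the mainland: 3R 1P; the island: 0R 2P)
2. 1 poacher ← the mainland.  (the mainland: 3R 2P; the island: 0R 1P)
3. 2 poachers → the island.  (the mainland: 3R 0P; the island: 0R 3P)
4. 1 poacher ← the mainland.  (the mainland: 3R 1P; the island: 0R 2P)
5. 2 rangers → the island.  (the mainland: 1R 1P; the island: 2R 2P)
6. 1 ranger and 1 poacher ← the mainland.  (the mainland: 2R 2P; the island: 1R 1P)
7. 2 rangers → the island.  (the mainland: 0R 2P; the island: 3R 1P)
8. 1 poacher ← the mainland.  (the mainland: 0R 3P; the island: 3R 0P)
9. 2 poachers → the island.  (the mainland: 0R 1P; the island: 3R 2P)
10. 1 poacher ← the mainland.  (the mainland: 0R 2P; the island: 3R 1P)
11. 2 poachers → the island.  (the mainland: 0R 0P; the island: 3R 3P)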